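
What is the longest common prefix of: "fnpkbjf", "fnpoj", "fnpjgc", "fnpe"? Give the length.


Words: fnpkbjf, fnpoj, fnpjgc, fnpe
  Position 0: all 'f' => match
  Position 1: all 'n' => match
  Position 2: all 'p' => match
  Position 3: ('k', 'o', 'j', 'e') => mismatch, stop
LCP = "fnp" (length 3)

3


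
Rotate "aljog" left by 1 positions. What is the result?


Input: "aljog", rotate left by 1
First 1 characters: "a"
Remaining characters: "ljog"
Concatenate remaining + first: "ljog" + "a" = "ljoga"

ljoga


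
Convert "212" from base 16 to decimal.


Input: "212" in base 16
Positional expansion:
  Digit '2' (value 2) x 16^2 = 512
  Digit '1' (value 1) x 16^1 = 16
  Digit '2' (value 2) x 16^0 = 2
Sum = 530

530


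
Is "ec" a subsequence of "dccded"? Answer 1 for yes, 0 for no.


Check if "ec" is a subsequence of "dccded"
Greedy scan:
  Position 0 ('d'): no match needed
  Position 1 ('c'): no match needed
  Position 2 ('c'): no match needed
  Position 3 ('d'): no match needed
  Position 4 ('e'): matches sub[0] = 'e'
  Position 5 ('d'): no match needed
Only matched 1/2 characters => not a subsequence

0


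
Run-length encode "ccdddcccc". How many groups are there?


Input: ccdddcccc
Scanning for consecutive runs:
  Group 1: 'c' x 2 (positions 0-1)
  Group 2: 'd' x 3 (positions 2-4)
  Group 3: 'c' x 4 (positions 5-8)
Total groups: 3

3


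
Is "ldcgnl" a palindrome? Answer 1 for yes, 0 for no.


Input: ldcgnl
Reversed: lngcdl
  Compare pos 0 ('l') with pos 5 ('l'): match
  Compare pos 1 ('d') with pos 4 ('n'): MISMATCH
  Compare pos 2 ('c') with pos 3 ('g'): MISMATCH
Result: not a palindrome

0


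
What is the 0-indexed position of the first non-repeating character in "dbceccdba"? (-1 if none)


Input: dbceccdba
Character frequencies:
  'a': 1
  'b': 2
  'c': 3
  'd': 2
  'e': 1
Scanning left to right for freq == 1:
  Position 0 ('d'): freq=2, skip
  Position 1 ('b'): freq=2, skip
  Position 2 ('c'): freq=3, skip
  Position 3 ('e'): unique! => answer = 3

3


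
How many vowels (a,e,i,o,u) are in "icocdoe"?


Input: icocdoe
Checking each character:
  'i' at position 0: vowel (running total: 1)
  'c' at position 1: consonant
  'o' at position 2: vowel (running total: 2)
  'c' at position 3: consonant
  'd' at position 4: consonant
  'o' at position 5: vowel (running total: 3)
  'e' at position 6: vowel (running total: 4)
Total vowels: 4

4


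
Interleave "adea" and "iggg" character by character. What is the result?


Interleaving "adea" and "iggg":
  Position 0: 'a' from first, 'i' from second => "ai"
  Position 1: 'd' from first, 'g' from second => "dg"
  Position 2: 'e' from first, 'g' from second => "eg"
  Position 3: 'a' from first, 'g' from second => "ag"
Result: aidgegag

aidgegag


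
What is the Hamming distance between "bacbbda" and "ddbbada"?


Comparing "bacbbda" and "ddbbada" position by position:
  Position 0: 'b' vs 'd' => differ
  Position 1: 'a' vs 'd' => differ
  Position 2: 'c' vs 'b' => differ
  Position 3: 'b' vs 'b' => same
  Position 4: 'b' vs 'a' => differ
  Position 5: 'd' vs 'd' => same
  Position 6: 'a' vs 'a' => same
Total differences (Hamming distance): 4

4


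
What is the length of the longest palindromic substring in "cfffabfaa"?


Input: "cfffabfaa"
Checking substrings for palindromes:
  [1:4] "fff" (len 3) => palindrome
  [1:3] "ff" (len 2) => palindrome
  [2:4] "ff" (len 2) => palindrome
  [7:9] "aa" (len 2) => palindrome
Longest palindromic substring: "fff" with length 3

3


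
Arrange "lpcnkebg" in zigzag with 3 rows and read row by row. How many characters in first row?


Zigzag "lpcnkebg" into 3 rows:
Placing characters:
  'l' => row 0
  'p' => row 1
  'c' => row 2
  'n' => row 1
  'k' => row 0
  'e' => row 1
  'b' => row 2
  'g' => row 1
Rows:
  Row 0: "lk"
  Row 1: "pneg"
  Row 2: "cb"
First row length: 2

2


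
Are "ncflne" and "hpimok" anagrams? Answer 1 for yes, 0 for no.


Strings: "ncflne", "hpimok"
Sorted first:  ceflnn
Sorted second: hikmop
Differ at position 0: 'c' vs 'h' => not anagrams

0


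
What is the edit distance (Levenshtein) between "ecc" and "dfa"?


Computing edit distance: "ecc" -> "dfa"
DP table:
           d    f    a
      0    1    2    3
  e   1    1    2    3
  c   2    2    2    3
  c   3    3    3    3
Edit distance = dp[3][3] = 3

3


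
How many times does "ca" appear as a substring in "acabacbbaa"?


Searching for "ca" in "acabacbbaa"
Scanning each position:
  Position 0: "ac" => no
  Position 1: "ca" => MATCH
  Position 2: "ab" => no
  Position 3: "ba" => no
  Position 4: "ac" => no
  Position 5: "cb" => no
  Position 6: "bb" => no
  Position 7: "ba" => no
  Position 8: "aa" => no
Total occurrences: 1

1


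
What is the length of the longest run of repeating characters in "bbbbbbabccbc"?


Input: "bbbbbbabccbc"
Scanning for longest run:
  Position 1 ('b'): continues run of 'b', length=2
  Position 2 ('b'): continues run of 'b', length=3
  Position 3 ('b'): continues run of 'b', length=4
  Position 4 ('b'): continues run of 'b', length=5
  Position 5 ('b'): continues run of 'b', length=6
  Position 6 ('a'): new char, reset run to 1
  Position 7 ('b'): new char, reset run to 1
  Position 8 ('c'): new char, reset run to 1
  Position 9 ('c'): continues run of 'c', length=2
  Position 10 ('b'): new char, reset run to 1
  Position 11 ('c'): new char, reset run to 1
Longest run: 'b' with length 6

6


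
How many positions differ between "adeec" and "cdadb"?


Comparing "adeec" and "cdadb" position by position:
  Position 0: 'a' vs 'c' => DIFFER
  Position 1: 'd' vs 'd' => same
  Position 2: 'e' vs 'a' => DIFFER
  Position 3: 'e' vs 'd' => DIFFER
  Position 4: 'c' vs 'b' => DIFFER
Positions that differ: 4

4


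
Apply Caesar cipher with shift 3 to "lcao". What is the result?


Caesar cipher: shift "lcao" by 3
  'l' (pos 11) + 3 = pos 14 = 'o'
  'c' (pos 2) + 3 = pos 5 = 'f'
  'a' (pos 0) + 3 = pos 3 = 'd'
  'o' (pos 14) + 3 = pos 17 = 'r'
Result: ofdr

ofdr


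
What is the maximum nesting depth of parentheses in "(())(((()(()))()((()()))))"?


Input: "(())(((()(()))()((()()))))"
Tracking depth:
  Position 0 '(': depth becomes 1
  Position 1 '(': depth becomes 2
  Position 2 ')': depth becomes 1
  Position 3 ')': depth becomes 0
  Position 4 '(': depth becomes 1
  Position 5 '(': depth becomes 2
  Position 6 '(': depth becomes 3
  Position 7 '(': depth becomes 4
  Position 8 ')': depth becomes 3
  Position 9 '(': depth becomes 4
  Position 10 '(': depth becomes 5
  Position 11 ')': depth becomes 4
  Position 12 ')': depth becomes 3
  Position 13 ')': depth becomes 2
  Position 14 '(': depth becomes 3
  Position 15 ')': depth becomes 2
  Position 16 '(': depth becomes 3
  Position 17 '(': depth becomes 4
  Position 18 '(': depth becomes 5
  Position 19 ')': depth becomes 4
  Position 20 '(': depth becomes 5
  Position 21 ')': depth becomes 4
  Position 22 ')': depth becomes 3
  Position 23 ')': depth becomes 2
  Position 24 ')': depth becomes 1
  Position 25 ')': depth becomes 0
Maximum depth reached: 5

5


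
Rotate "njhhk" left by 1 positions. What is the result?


Input: "njhhk", rotate left by 1
First 1 characters: "n"
Remaining characters: "jhhk"
Concatenate remaining + first: "jhhk" + "n" = "jhhkn"

jhhkn


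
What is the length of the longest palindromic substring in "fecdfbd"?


Input: "fecdfbd"
Checking substrings for palindromes:
  No multi-char palindromic substrings found
Longest palindromic substring: "f" with length 1

1


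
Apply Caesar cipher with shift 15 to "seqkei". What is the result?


Caesar cipher: shift "seqkei" by 15
  's' (pos 18) + 15 = pos 7 = 'h'
  'e' (pos 4) + 15 = pos 19 = 't'
  'q' (pos 16) + 15 = pos 5 = 'f'
  'k' (pos 10) + 15 = pos 25 = 'z'
  'e' (pos 4) + 15 = pos 19 = 't'
  'i' (pos 8) + 15 = pos 23 = 'x'
Result: htfztx

htfztx


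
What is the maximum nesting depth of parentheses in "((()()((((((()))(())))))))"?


Input: "((()()((((((()))(())))))))"
Tracking depth:
  Position 0 '(': depth becomes 1
  Position 1 '(': depth becomes 2
  Position 2 '(': depth becomes 3
  Position 3 ')': depth becomes 2
  Position 4 '(': depth becomes 3
  Position 5 ')': depth becomes 2
  Position 6 '(': depth becomes 3
  Position 7 '(': depth becomes 4
  Position 8 '(': depth becomes 5
  Position 9 '(': depth becomes 6
  Position 10 '(': depth becomes 7
  Position 11 '(': depth becomes 8
  Position 12 '(': depth becomes 9
  Position 13 ')': depth becomes 8
  Position 14 ')': depth becomes 7
  Position 15 ')': depth becomes 6
  Position 16 '(': depth becomes 7
  Position 17 '(': depth becomes 8
  Position 18 ')': depth becomes 7
  Position 19 ')': depth becomes 6
  Position 20 ')': depth becomes 5
  Position 21 ')': depth becomes 4
  Position 22 ')': depth becomes 3
  Position 23 ')': depth becomes 2
  Position 24 ')': depth becomes 1
  Position 25 ')': depth becomes 0
Maximum depth reached: 9

9


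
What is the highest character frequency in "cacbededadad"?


Input: cacbededadad
Character counts:
  'a': 3
  'b': 1
  'c': 2
  'd': 4
  'e': 2
Maximum frequency: 4

4


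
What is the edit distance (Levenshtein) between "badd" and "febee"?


Computing edit distance: "badd" -> "febee"
DP table:
           f    e    b    e    e
      0    1    2    3    4    5
  b   1    1    2    2    3    4
  a   2    2    2    3    3    4
  d   3    3    3    3    4    4
  d   4    4    4    4    4    5
Edit distance = dp[4][5] = 5

5


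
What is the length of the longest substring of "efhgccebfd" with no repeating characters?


Input: "efhgccebfd"
Sliding window (track last position of each char):
  Position 0 ('e'): window [0,0] length 1 -- new best
  Position 1 ('f'): window [0,1] length 2 -- new best
  Position 2 ('h'): window [0,2] length 3 -- new best
  Position 3 ('g'): window [0,3] length 4 -- new best
  Position 4 ('c'): window [0,4] length 5 -- new best
  Position 5 ('c'): repeat (last at 4), move window start to 5
  Position 5 ('c'): window [5,5] length 1
  Position 6 ('e'): window [5,6] length 2
  Position 7 ('b'): window [5,7] length 3
  Position 8 ('f'): window [5,8] length 4
  Position 9 ('d'): window [5,9] length 5
Longest substring with no repeats: "efhgc" with length 5

5


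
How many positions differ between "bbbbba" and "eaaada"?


Comparing "bbbbba" and "eaaada" position by position:
  Position 0: 'b' vs 'e' => DIFFER
  Position 1: 'b' vs 'a' => DIFFER
  Position 2: 'b' vs 'a' => DIFFER
  Position 3: 'b' vs 'a' => DIFFER
  Position 4: 'b' vs 'd' => DIFFER
  Position 5: 'a' vs 'a' => same
Positions that differ: 5

5


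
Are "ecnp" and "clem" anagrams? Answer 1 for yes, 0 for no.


Strings: "ecnp", "clem"
Sorted first:  cenp
Sorted second: celm
Differ at position 2: 'n' vs 'l' => not anagrams

0


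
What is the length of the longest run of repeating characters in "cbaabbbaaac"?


Input: "cbaabbbaaac"
Scanning for longest run:
  Position 1 ('b'): new char, reset run to 1
  Position 2 ('a'): new char, reset run to 1
  Position 3 ('a'): continues run of 'a', length=2
  Position 4 ('b'): new char, reset run to 1
  Position 5 ('b'): continues run of 'b', length=2
  Position 6 ('b'): continues run of 'b', length=3
  Position 7 ('a'): new char, reset run to 1
  Position 8 ('a'): continues run of 'a', length=2
  Position 9 ('a'): continues run of 'a', length=3
  Position 10 ('c'): new char, reset run to 1
Longest run: 'b' with length 3

3


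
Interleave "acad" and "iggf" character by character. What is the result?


Interleaving "acad" and "iggf":
  Position 0: 'a' from first, 'i' from second => "ai"
  Position 1: 'c' from first, 'g' from second => "cg"
  Position 2: 'a' from first, 'g' from second => "ag"
  Position 3: 'd' from first, 'f' from second => "df"
Result: aicgagdf

aicgagdf


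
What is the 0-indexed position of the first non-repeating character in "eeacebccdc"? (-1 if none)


Input: eeacebccdc
Character frequencies:
  'a': 1
  'b': 1
  'c': 4
  'd': 1
  'e': 3
Scanning left to right for freq == 1:
  Position 0 ('e'): freq=3, skip
  Position 1 ('e'): freq=3, skip
  Position 2 ('a'): unique! => answer = 2

2


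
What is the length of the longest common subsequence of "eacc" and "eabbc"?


LCS of "eacc" and "eabbc"
DP table:
           e    a    b    b    c
      0    0    0    0    0    0
  e   0    1    1    1    1    1
  a   0    1    2    2    2    2
  c   0    1    2    2    2    3
  c   0    1    2    2    2    3
LCS length = dp[4][5] = 3

3


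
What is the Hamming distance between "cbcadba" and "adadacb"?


Comparing "cbcadba" and "adadacb" position by position:
  Position 0: 'c' vs 'a' => differ
  Position 1: 'b' vs 'd' => differ
  Position 2: 'c' vs 'a' => differ
  Position 3: 'a' vs 'd' => differ
  Position 4: 'd' vs 'a' => differ
  Position 5: 'b' vs 'c' => differ
  Position 6: 'a' vs 'b' => differ
Total differences (Hamming distance): 7

7


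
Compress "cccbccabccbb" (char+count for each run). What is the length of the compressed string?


Input: cccbccabccbb
Runs:
  'c' x 3 => "c3"
  'b' x 1 => "b1"
  'c' x 2 => "c2"
  'a' x 1 => "a1"
  'b' x 1 => "b1"
  'c' x 2 => "c2"
  'b' x 2 => "b2"
Compressed: "c3b1c2a1b1c2b2"
Compressed length: 14

14


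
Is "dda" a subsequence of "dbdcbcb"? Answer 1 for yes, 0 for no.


Check if "dda" is a subsequence of "dbdcbcb"
Greedy scan:
  Position 0 ('d'): matches sub[0] = 'd'
  Position 1 ('b'): no match needed
  Position 2 ('d'): matches sub[1] = 'd'
  Position 3 ('c'): no match needed
  Position 4 ('b'): no match needed
  Position 5 ('c'): no match needed
  Position 6 ('b'): no match needed
Only matched 2/3 characters => not a subsequence

0


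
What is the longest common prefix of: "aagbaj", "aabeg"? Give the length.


Words: aagbaj, aabeg
  Position 0: all 'a' => match
  Position 1: all 'a' => match
  Position 2: ('g', 'b') => mismatch, stop
LCP = "aa" (length 2)

2


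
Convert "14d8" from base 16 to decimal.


Input: "14d8" in base 16
Positional expansion:
  Digit '1' (value 1) x 16^3 = 4096
  Digit '4' (value 4) x 16^2 = 1024
  Digit 'd' (value 13) x 16^1 = 208
  Digit '8' (value 8) x 16^0 = 8
Sum = 5336

5336


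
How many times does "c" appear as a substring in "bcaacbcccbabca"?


Searching for "c" in "bcaacbcccbabca"
Scanning each position:
  Position 0: "b" => no
  Position 1: "c" => MATCH
  Position 2: "a" => no
  Position 3: "a" => no
  Position 4: "c" => MATCH
  Position 5: "b" => no
  Position 6: "c" => MATCH
  Position 7: "c" => MATCH
  Position 8: "c" => MATCH
  Position 9: "b" => no
  Position 10: "a" => no
  Position 11: "b" => no
  Position 12: "c" => MATCH
  Position 13: "a" => no
Total occurrences: 6

6


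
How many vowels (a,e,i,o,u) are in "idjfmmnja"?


Input: idjfmmnja
Checking each character:
  'i' at position 0: vowel (running total: 1)
  'd' at position 1: consonant
  'j' at position 2: consonant
  'f' at position 3: consonant
  'm' at position 4: consonant
  'm' at position 5: consonant
  'n' at position 6: consonant
  'j' at position 7: consonant
  'a' at position 8: vowel (running total: 2)
Total vowels: 2

2


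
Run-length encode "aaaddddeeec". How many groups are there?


Input: aaaddddeeec
Scanning for consecutive runs:
  Group 1: 'a' x 3 (positions 0-2)
  Group 2: 'd' x 4 (positions 3-6)
  Group 3: 'e' x 3 (positions 7-9)
  Group 4: 'c' x 1 (positions 10-10)
Total groups: 4

4


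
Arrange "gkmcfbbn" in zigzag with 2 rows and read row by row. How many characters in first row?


Zigzag "gkmcfbbn" into 2 rows:
Placing characters:
  'g' => row 0
  'k' => row 1
  'm' => row 0
  'c' => row 1
  'f' => row 0
  'b' => row 1
  'b' => row 0
  'n' => row 1
Rows:
  Row 0: "gmfb"
  Row 1: "kcbn"
First row length: 4

4


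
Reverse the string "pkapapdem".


Input: pkapapdem
Reading characters right to left:
  Position 8: 'm'
  Position 7: 'e'
  Position 6: 'd'
  Position 5: 'p'
  Position 4: 'a'
  Position 3: 'p'
  Position 2: 'a'
  Position 1: 'k'
  Position 0: 'p'
Reversed: medpapakp

medpapakp


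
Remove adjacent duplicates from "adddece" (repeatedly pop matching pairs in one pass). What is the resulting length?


Input: adddece
Stack-based adjacent duplicate removal:
  Read 'a': push. Stack: a
  Read 'd': push. Stack: ad
  Read 'd': matches stack top 'd' => pop. Stack: a
  Read 'd': push. Stack: ad
  Read 'e': push. Stack: ade
  Read 'c': push. Stack: adec
  Read 'e': push. Stack: adece
Final stack: "adece" (length 5)

5


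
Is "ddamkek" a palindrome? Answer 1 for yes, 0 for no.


Input: ddamkek
Reversed: kekmadd
  Compare pos 0 ('d') with pos 6 ('k'): MISMATCH
  Compare pos 1 ('d') with pos 5 ('e'): MISMATCH
  Compare pos 2 ('a') with pos 4 ('k'): MISMATCH
Result: not a palindrome

0


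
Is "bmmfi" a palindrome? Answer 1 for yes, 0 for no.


Input: bmmfi
Reversed: ifmmb
  Compare pos 0 ('b') with pos 4 ('i'): MISMATCH
  Compare pos 1 ('m') with pos 3 ('f'): MISMATCH
Result: not a palindrome

0


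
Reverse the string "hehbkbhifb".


Input: hehbkbhifb
Reading characters right to left:
  Position 9: 'b'
  Position 8: 'f'
  Position 7: 'i'
  Position 6: 'h'
  Position 5: 'b'
  Position 4: 'k'
  Position 3: 'b'
  Position 2: 'h'
  Position 1: 'e'
  Position 0: 'h'
Reversed: bfihbkbheh

bfihbkbheh


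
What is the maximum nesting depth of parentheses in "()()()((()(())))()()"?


Input: "()()()((()(())))()()"
Tracking depth:
  Position 0 '(': depth becomes 1
  Position 1 ')': depth becomes 0
  Position 2 '(': depth becomes 1
  Position 3 ')': depth becomes 0
  Position 4 '(': depth becomes 1
  Position 5 ')': depth becomes 0
  Position 6 '(': depth becomes 1
  Position 7 '(': depth becomes 2
  Position 8 '(': depth becomes 3
  Position 9 ')': depth becomes 2
  Position 10 '(': depth becomes 3
  Position 11 '(': depth becomes 4
  Position 12 ')': depth becomes 3
  Position 13 ')': depth becomes 2
  Position 14 ')': depth becomes 1
  Position 15 ')': depth becomes 0
  Position 16 '(': depth becomes 1
  Position 17 ')': depth becomes 0
  Position 18 '(': depth becomes 1
  Position 19 ')': depth becomes 0
Maximum depth reached: 4

4


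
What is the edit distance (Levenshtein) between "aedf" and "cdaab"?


Computing edit distance: "aedf" -> "cdaab"
DP table:
           c    d    a    a    b
      0    1    2    3    4    5
  a   1    1    2    2    3    4
  e   2    2    2    3    3    4
  d   3    3    2    3    4    4
  f   4    4    3    3    4    5
Edit distance = dp[4][5] = 5

5


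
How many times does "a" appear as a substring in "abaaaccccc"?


Searching for "a" in "abaaaccccc"
Scanning each position:
  Position 0: "a" => MATCH
  Position 1: "b" => no
  Position 2: "a" => MATCH
  Position 3: "a" => MATCH
  Position 4: "a" => MATCH
  Position 5: "c" => no
  Position 6: "c" => no
  Position 7: "c" => no
  Position 8: "c" => no
  Position 9: "c" => no
Total occurrences: 4

4


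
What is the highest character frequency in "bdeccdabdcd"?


Input: bdeccdabdcd
Character counts:
  'a': 1
  'b': 2
  'c': 3
  'd': 4
  'e': 1
Maximum frequency: 4

4


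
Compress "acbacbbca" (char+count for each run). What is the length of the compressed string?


Input: acbacbbca
Runs:
  'a' x 1 => "a1"
  'c' x 1 => "c1"
  'b' x 1 => "b1"
  'a' x 1 => "a1"
  'c' x 1 => "c1"
  'b' x 2 => "b2"
  'c' x 1 => "c1"
  'a' x 1 => "a1"
Compressed: "a1c1b1a1c1b2c1a1"
Compressed length: 16

16


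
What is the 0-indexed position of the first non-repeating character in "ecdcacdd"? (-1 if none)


Input: ecdcacdd
Character frequencies:
  'a': 1
  'c': 3
  'd': 3
  'e': 1
Scanning left to right for freq == 1:
  Position 0 ('e'): unique! => answer = 0

0


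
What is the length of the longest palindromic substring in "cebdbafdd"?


Input: "cebdbafdd"
Checking substrings for palindromes:
  [2:5] "bdb" (len 3) => palindrome
  [7:9] "dd" (len 2) => palindrome
Longest palindromic substring: "bdb" with length 3

3


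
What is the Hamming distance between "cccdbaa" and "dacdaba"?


Comparing "cccdbaa" and "dacdaba" position by position:
  Position 0: 'c' vs 'd' => differ
  Position 1: 'c' vs 'a' => differ
  Position 2: 'c' vs 'c' => same
  Position 3: 'd' vs 'd' => same
  Position 4: 'b' vs 'a' => differ
  Position 5: 'a' vs 'b' => differ
  Position 6: 'a' vs 'a' => same
Total differences (Hamming distance): 4

4


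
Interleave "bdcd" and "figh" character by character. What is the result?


Interleaving "bdcd" and "figh":
  Position 0: 'b' from first, 'f' from second => "bf"
  Position 1: 'd' from first, 'i' from second => "di"
  Position 2: 'c' from first, 'g' from second => "cg"
  Position 3: 'd' from first, 'h' from second => "dh"
Result: bfdicgdh

bfdicgdh


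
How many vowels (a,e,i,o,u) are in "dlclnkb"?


Input: dlclnkb
Checking each character:
  'd' at position 0: consonant
  'l' at position 1: consonant
  'c' at position 2: consonant
  'l' at position 3: consonant
  'n' at position 4: consonant
  'k' at position 5: consonant
  'b' at position 6: consonant
Total vowels: 0

0


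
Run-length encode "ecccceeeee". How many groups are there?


Input: ecccceeeee
Scanning for consecutive runs:
  Group 1: 'e' x 1 (positions 0-0)
  Group 2: 'c' x 4 (positions 1-4)
  Group 3: 'e' x 5 (positions 5-9)
Total groups: 3

3


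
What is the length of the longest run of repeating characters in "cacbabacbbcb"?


Input: "cacbabacbbcb"
Scanning for longest run:
  Position 1 ('a'): new char, reset run to 1
  Position 2 ('c'): new char, reset run to 1
  Position 3 ('b'): new char, reset run to 1
  Position 4 ('a'): new char, reset run to 1
  Position 5 ('b'): new char, reset run to 1
  Position 6 ('a'): new char, reset run to 1
  Position 7 ('c'): new char, reset run to 1
  Position 8 ('b'): new char, reset run to 1
  Position 9 ('b'): continues run of 'b', length=2
  Position 10 ('c'): new char, reset run to 1
  Position 11 ('b'): new char, reset run to 1
Longest run: 'b' with length 2

2


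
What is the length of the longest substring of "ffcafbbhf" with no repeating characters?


Input: "ffcafbbhf"
Sliding window (track last position of each char):
  Position 0 ('f'): window [0,0] length 1 -- new best
  Position 1 ('f'): repeat (last at 0), move window start to 1
  Position 1 ('f'): window [1,1] length 1
  Position 2 ('c'): window [1,2] length 2 -- new best
  Position 3 ('a'): window [1,3] length 3 -- new best
  Position 4 ('f'): repeat (last at 1), move window start to 2
  Position 4 ('f'): window [2,4] length 3
  Position 5 ('b'): window [2,5] length 4 -- new best
  Position 6 ('b'): repeat (last at 5), move window start to 6
  Position 6 ('b'): window [6,6] length 1
  Position 7 ('h'): window [6,7] length 2
  Position 8 ('f'): window [6,8] length 3
Longest substring with no repeats: "cafb" with length 4

4


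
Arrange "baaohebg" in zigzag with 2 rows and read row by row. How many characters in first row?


Zigzag "baaohebg" into 2 rows:
Placing characters:
  'b' => row 0
  'a' => row 1
  'a' => row 0
  'o' => row 1
  'h' => row 0
  'e' => row 1
  'b' => row 0
  'g' => row 1
Rows:
  Row 0: "bahb"
  Row 1: "aoeg"
First row length: 4

4


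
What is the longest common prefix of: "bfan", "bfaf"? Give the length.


Words: bfan, bfaf
  Position 0: all 'b' => match
  Position 1: all 'f' => match
  Position 2: all 'a' => match
  Position 3: ('n', 'f') => mismatch, stop
LCP = "bfa" (length 3)

3


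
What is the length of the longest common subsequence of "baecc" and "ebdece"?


LCS of "baecc" and "ebdece"
DP table:
           e    b    d    e    c    e
      0    0    0    0    0    0    0
  b   0    0    1    1    1    1    1
  a   0    0    1    1    1    1    1
  e   0    1    1    1    2    2    2
  c   0    1    1    1    2    3    3
  c   0    1    1    1    2    3    3
LCS length = dp[5][6] = 3

3


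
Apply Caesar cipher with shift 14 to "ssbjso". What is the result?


Caesar cipher: shift "ssbjso" by 14
  's' (pos 18) + 14 = pos 6 = 'g'
  's' (pos 18) + 14 = pos 6 = 'g'
  'b' (pos 1) + 14 = pos 15 = 'p'
  'j' (pos 9) + 14 = pos 23 = 'x'
  's' (pos 18) + 14 = pos 6 = 'g'
  'o' (pos 14) + 14 = pos 2 = 'c'
Result: ggpxgc

ggpxgc


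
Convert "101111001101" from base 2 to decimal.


Input: "101111001101" in base 2
Positional expansion:
  Digit '1' (value 1) x 2^11 = 2048
  Digit '0' (value 0) x 2^10 = 0
  Digit '1' (value 1) x 2^9 = 512
  Digit '1' (value 1) x 2^8 = 256
  Digit '1' (value 1) x 2^7 = 128
  Digit '1' (value 1) x 2^6 = 64
  Digit '0' (value 0) x 2^5 = 0
  Digit '0' (value 0) x 2^4 = 0
  Digit '1' (value 1) x 2^3 = 8
  Digit '1' (value 1) x 2^2 = 4
  Digit '0' (value 0) x 2^1 = 0
  Digit '1' (value 1) x 2^0 = 1
Sum = 3021

3021


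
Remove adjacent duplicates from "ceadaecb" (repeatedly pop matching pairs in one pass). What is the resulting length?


Input: ceadaecb
Stack-based adjacent duplicate removal:
  Read 'c': push. Stack: c
  Read 'e': push. Stack: ce
  Read 'a': push. Stack: cea
  Read 'd': push. Stack: cead
  Read 'a': push. Stack: ceada
  Read 'e': push. Stack: ceadae
  Read 'c': push. Stack: ceadaec
  Read 'b': push. Stack: ceadaecb
Final stack: "ceadaecb" (length 8)

8


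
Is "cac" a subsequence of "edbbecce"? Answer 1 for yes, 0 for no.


Check if "cac" is a subsequence of "edbbecce"
Greedy scan:
  Position 0 ('e'): no match needed
  Position 1 ('d'): no match needed
  Position 2 ('b'): no match needed
  Position 3 ('b'): no match needed
  Position 4 ('e'): no match needed
  Position 5 ('c'): matches sub[0] = 'c'
  Position 6 ('c'): no match needed
  Position 7 ('e'): no match needed
Only matched 1/3 characters => not a subsequence

0


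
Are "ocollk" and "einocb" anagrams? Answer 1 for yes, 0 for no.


Strings: "ocollk", "einocb"
Sorted first:  cklloo
Sorted second: bceino
Differ at position 0: 'c' vs 'b' => not anagrams

0


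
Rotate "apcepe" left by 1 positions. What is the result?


Input: "apcepe", rotate left by 1
First 1 characters: "a"
Remaining characters: "pcepe"
Concatenate remaining + first: "pcepe" + "a" = "pcepea"

pcepea


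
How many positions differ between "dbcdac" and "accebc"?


Comparing "dbcdac" and "accebc" position by position:
  Position 0: 'd' vs 'a' => DIFFER
  Position 1: 'b' vs 'c' => DIFFER
  Position 2: 'c' vs 'c' => same
  Position 3: 'd' vs 'e' => DIFFER
  Position 4: 'a' vs 'b' => DIFFER
  Position 5: 'c' vs 'c' => same
Positions that differ: 4

4


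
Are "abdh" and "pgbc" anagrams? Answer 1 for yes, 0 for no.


Strings: "abdh", "pgbc"
Sorted first:  abdh
Sorted second: bcgp
Differ at position 0: 'a' vs 'b' => not anagrams

0


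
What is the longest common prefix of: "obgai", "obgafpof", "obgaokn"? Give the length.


Words: obgai, obgafpof, obgaokn
  Position 0: all 'o' => match
  Position 1: all 'b' => match
  Position 2: all 'g' => match
  Position 3: all 'a' => match
  Position 4: ('i', 'f', 'o') => mismatch, stop
LCP = "obga" (length 4)

4


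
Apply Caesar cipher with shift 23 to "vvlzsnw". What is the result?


Caesar cipher: shift "vvlzsnw" by 23
  'v' (pos 21) + 23 = pos 18 = 's'
  'v' (pos 21) + 23 = pos 18 = 's'
  'l' (pos 11) + 23 = pos 8 = 'i'
  'z' (pos 25) + 23 = pos 22 = 'w'
  's' (pos 18) + 23 = pos 15 = 'p'
  'n' (pos 13) + 23 = pos 10 = 'k'
  'w' (pos 22) + 23 = pos 19 = 't'
Result: ssiwpkt

ssiwpkt


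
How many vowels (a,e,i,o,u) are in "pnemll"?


Input: pnemll
Checking each character:
  'p' at position 0: consonant
  'n' at position 1: consonant
  'e' at position 2: vowel (running total: 1)
  'm' at position 3: consonant
  'l' at position 4: consonant
  'l' at position 5: consonant
Total vowels: 1

1


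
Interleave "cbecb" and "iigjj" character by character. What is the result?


Interleaving "cbecb" and "iigjj":
  Position 0: 'c' from first, 'i' from second => "ci"
  Position 1: 'b' from first, 'i' from second => "bi"
  Position 2: 'e' from first, 'g' from second => "eg"
  Position 3: 'c' from first, 'j' from second => "cj"
  Position 4: 'b' from first, 'j' from second => "bj"
Result: cibiegcjbj

cibiegcjbj


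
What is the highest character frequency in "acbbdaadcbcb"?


Input: acbbdaadcbcb
Character counts:
  'a': 3
  'b': 4
  'c': 3
  'd': 2
Maximum frequency: 4

4


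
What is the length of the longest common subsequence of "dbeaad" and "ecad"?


LCS of "dbeaad" and "ecad"
DP table:
           e    c    a    d
      0    0    0    0    0
  d   0    0    0    0    1
  b   0    0    0    0    1
  e   0    1    1    1    1
  a   0    1    1    2    2
  a   0    1    1    2    2
  d   0    1    1    2    3
LCS length = dp[6][4] = 3

3


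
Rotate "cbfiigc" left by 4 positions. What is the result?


Input: "cbfiigc", rotate left by 4
First 4 characters: "cbfi"
Remaining characters: "igc"
Concatenate remaining + first: "igc" + "cbfi" = "igccbfi"

igccbfi


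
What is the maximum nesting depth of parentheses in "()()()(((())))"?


Input: "()()()(((())))"
Tracking depth:
  Position 0 '(': depth becomes 1
  Position 1 ')': depth becomes 0
  Position 2 '(': depth becomes 1
  Position 3 ')': depth becomes 0
  Position 4 '(': depth becomes 1
  Position 5 ')': depth becomes 0
  Position 6 '(': depth becomes 1
  Position 7 '(': depth becomes 2
  Position 8 '(': depth becomes 3
  Position 9 '(': depth becomes 4
  Position 10 ')': depth becomes 3
  Position 11 ')': depth becomes 2
  Position 12 ')': depth becomes 1
  Position 13 ')': depth becomes 0
Maximum depth reached: 4

4


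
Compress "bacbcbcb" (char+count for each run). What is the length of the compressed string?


Input: bacbcbcb
Runs:
  'b' x 1 => "b1"
  'a' x 1 => "a1"
  'c' x 1 => "c1"
  'b' x 1 => "b1"
  'c' x 1 => "c1"
  'b' x 1 => "b1"
  'c' x 1 => "c1"
  'b' x 1 => "b1"
Compressed: "b1a1c1b1c1b1c1b1"
Compressed length: 16

16


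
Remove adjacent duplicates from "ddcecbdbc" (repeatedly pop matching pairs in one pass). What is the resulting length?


Input: ddcecbdbc
Stack-based adjacent duplicate removal:
  Read 'd': push. Stack: d
  Read 'd': matches stack top 'd' => pop. Stack: (empty)
  Read 'c': push. Stack: c
  Read 'e': push. Stack: ce
  Read 'c': push. Stack: cec
  Read 'b': push. Stack: cecb
  Read 'd': push. Stack: cecbd
  Read 'b': push. Stack: cecbdb
  Read 'c': push. Stack: cecbdbc
Final stack: "cecbdbc" (length 7)

7


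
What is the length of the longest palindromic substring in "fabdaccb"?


Input: "fabdaccb"
Checking substrings for palindromes:
  [5:7] "cc" (len 2) => palindrome
Longest palindromic substring: "cc" with length 2

2


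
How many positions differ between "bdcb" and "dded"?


Comparing "bdcb" and "dded" position by position:
  Position 0: 'b' vs 'd' => DIFFER
  Position 1: 'd' vs 'd' => same
  Position 2: 'c' vs 'e' => DIFFER
  Position 3: 'b' vs 'd' => DIFFER
Positions that differ: 3

3


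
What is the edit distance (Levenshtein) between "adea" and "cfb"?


Computing edit distance: "adea" -> "cfb"
DP table:
           c    f    b
      0    1    2    3
  a   1    1    2    3
  d   2    2    2    3
  e   3    3    3    3
  a   4    4    4    4
Edit distance = dp[4][3] = 4

4


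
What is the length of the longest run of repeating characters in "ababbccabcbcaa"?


Input: "ababbccabcbcaa"
Scanning for longest run:
  Position 1 ('b'): new char, reset run to 1
  Position 2 ('a'): new char, reset run to 1
  Position 3 ('b'): new char, reset run to 1
  Position 4 ('b'): continues run of 'b', length=2
  Position 5 ('c'): new char, reset run to 1
  Position 6 ('c'): continues run of 'c', length=2
  Position 7 ('a'): new char, reset run to 1
  Position 8 ('b'): new char, reset run to 1
  Position 9 ('c'): new char, reset run to 1
  Position 10 ('b'): new char, reset run to 1
  Position 11 ('c'): new char, reset run to 1
  Position 12 ('a'): new char, reset run to 1
  Position 13 ('a'): continues run of 'a', length=2
Longest run: 'b' with length 2

2


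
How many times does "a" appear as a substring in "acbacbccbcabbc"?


Searching for "a" in "acbacbccbcabbc"
Scanning each position:
  Position 0: "a" => MATCH
  Position 1: "c" => no
  Position 2: "b" => no
  Position 3: "a" => MATCH
  Position 4: "c" => no
  Position 5: "b" => no
  Position 6: "c" => no
  Position 7: "c" => no
  Position 8: "b" => no
  Position 9: "c" => no
  Position 10: "a" => MATCH
  Position 11: "b" => no
  Position 12: "b" => no
  Position 13: "c" => no
Total occurrences: 3

3


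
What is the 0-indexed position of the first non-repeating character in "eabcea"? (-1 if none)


Input: eabcea
Character frequencies:
  'a': 2
  'b': 1
  'c': 1
  'e': 2
Scanning left to right for freq == 1:
  Position 0 ('e'): freq=2, skip
  Position 1 ('a'): freq=2, skip
  Position 2 ('b'): unique! => answer = 2

2


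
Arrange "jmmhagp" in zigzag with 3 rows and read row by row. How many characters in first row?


Zigzag "jmmhagp" into 3 rows:
Placing characters:
  'j' => row 0
  'm' => row 1
  'm' => row 2
  'h' => row 1
  'a' => row 0
  'g' => row 1
  'p' => row 2
Rows:
  Row 0: "ja"
  Row 1: "mhg"
  Row 2: "mp"
First row length: 2

2


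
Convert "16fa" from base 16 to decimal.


Input: "16fa" in base 16
Positional expansion:
  Digit '1' (value 1) x 16^3 = 4096
  Digit '6' (value 6) x 16^2 = 1536
  Digit 'f' (value 15) x 16^1 = 240
  Digit 'a' (value 10) x 16^0 = 10
Sum = 5882

5882


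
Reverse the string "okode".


Input: okode
Reading characters right to left:
  Position 4: 'e'
  Position 3: 'd'
  Position 2: 'o'
  Position 1: 'k'
  Position 0: 'o'
Reversed: edoko

edoko


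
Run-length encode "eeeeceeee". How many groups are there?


Input: eeeeceeee
Scanning for consecutive runs:
  Group 1: 'e' x 4 (positions 0-3)
  Group 2: 'c' x 1 (positions 4-4)
  Group 3: 'e' x 4 (positions 5-8)
Total groups: 3

3


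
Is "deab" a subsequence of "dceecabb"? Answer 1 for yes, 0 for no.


Check if "deab" is a subsequence of "dceecabb"
Greedy scan:
  Position 0 ('d'): matches sub[0] = 'd'
  Position 1 ('c'): no match needed
  Position 2 ('e'): matches sub[1] = 'e'
  Position 3 ('e'): no match needed
  Position 4 ('c'): no match needed
  Position 5 ('a'): matches sub[2] = 'a'
  Position 6 ('b'): matches sub[3] = 'b'
  Position 7 ('b'): no match needed
All 4 characters matched => is a subsequence

1


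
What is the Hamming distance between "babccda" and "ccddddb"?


Comparing "babccda" and "ccddddb" position by position:
  Position 0: 'b' vs 'c' => differ
  Position 1: 'a' vs 'c' => differ
  Position 2: 'b' vs 'd' => differ
  Position 3: 'c' vs 'd' => differ
  Position 4: 'c' vs 'd' => differ
  Position 5: 'd' vs 'd' => same
  Position 6: 'a' vs 'b' => differ
Total differences (Hamming distance): 6

6


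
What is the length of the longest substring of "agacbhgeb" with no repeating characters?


Input: "agacbhgeb"
Sliding window (track last position of each char):
  Position 0 ('a'): window [0,0] length 1 -- new best
  Position 1 ('g'): window [0,1] length 2 -- new best
  Position 2 ('a'): repeat (last at 0), move window start to 1
  Position 2 ('a'): window [1,2] length 2
  Position 3 ('c'): window [1,3] length 3 -- new best
  Position 4 ('b'): window [1,4] length 4 -- new best
  Position 5 ('h'): window [1,5] length 5 -- new best
  Position 6 ('g'): repeat (last at 1), move window start to 2
  Position 6 ('g'): window [2,6] length 5
  Position 7 ('e'): window [2,7] length 6 -- new best
  Position 8 ('b'): repeat (last at 4), move window start to 5
  Position 8 ('b'): window [5,8] length 4
Longest substring with no repeats: "acbhge" with length 6

6


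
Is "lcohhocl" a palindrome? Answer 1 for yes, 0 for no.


Input: lcohhocl
Reversed: lcohhocl
  Compare pos 0 ('l') with pos 7 ('l'): match
  Compare pos 1 ('c') with pos 6 ('c'): match
  Compare pos 2 ('o') with pos 5 ('o'): match
  Compare pos 3 ('h') with pos 4 ('h'): match
Result: palindrome

1


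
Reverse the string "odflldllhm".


Input: odflldllhm
Reading characters right to left:
  Position 9: 'm'
  Position 8: 'h'
  Position 7: 'l'
  Position 6: 'l'
  Position 5: 'd'
  Position 4: 'l'
  Position 3: 'l'
  Position 2: 'f'
  Position 1: 'd'
  Position 0: 'o'
Reversed: mhlldllfdo

mhlldllfdo


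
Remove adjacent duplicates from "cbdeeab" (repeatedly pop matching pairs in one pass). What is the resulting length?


Input: cbdeeab
Stack-based adjacent duplicate removal:
  Read 'c': push. Stack: c
  Read 'b': push. Stack: cb
  Read 'd': push. Stack: cbd
  Read 'e': push. Stack: cbde
  Read 'e': matches stack top 'e' => pop. Stack: cbd
  Read 'a': push. Stack: cbda
  Read 'b': push. Stack: cbdab
Final stack: "cbdab" (length 5)

5


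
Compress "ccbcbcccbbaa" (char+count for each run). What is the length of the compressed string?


Input: ccbcbcccbbaa
Runs:
  'c' x 2 => "c2"
  'b' x 1 => "b1"
  'c' x 1 => "c1"
  'b' x 1 => "b1"
  'c' x 3 => "c3"
  'b' x 2 => "b2"
  'a' x 2 => "a2"
Compressed: "c2b1c1b1c3b2a2"
Compressed length: 14

14


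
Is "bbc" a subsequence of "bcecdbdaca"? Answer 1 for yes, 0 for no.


Check if "bbc" is a subsequence of "bcecdbdaca"
Greedy scan:
  Position 0 ('b'): matches sub[0] = 'b'
  Position 1 ('c'): no match needed
  Position 2 ('e'): no match needed
  Position 3 ('c'): no match needed
  Position 4 ('d'): no match needed
  Position 5 ('b'): matches sub[1] = 'b'
  Position 6 ('d'): no match needed
  Position 7 ('a'): no match needed
  Position 8 ('c'): matches sub[2] = 'c'
  Position 9 ('a'): no match needed
All 3 characters matched => is a subsequence

1


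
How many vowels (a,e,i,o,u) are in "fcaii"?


Input: fcaii
Checking each character:
  'f' at position 0: consonant
  'c' at position 1: consonant
  'a' at position 2: vowel (running total: 1)
  'i' at position 3: vowel (running total: 2)
  'i' at position 4: vowel (running total: 3)
Total vowels: 3

3


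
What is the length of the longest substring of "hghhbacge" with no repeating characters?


Input: "hghhbacge"
Sliding window (track last position of each char):
  Position 0 ('h'): window [0,0] length 1 -- new best
  Position 1 ('g'): window [0,1] length 2 -- new best
  Position 2 ('h'): repeat (last at 0), move window start to 1
  Position 2 ('h'): window [1,2] length 2
  Position 3 ('h'): repeat (last at 2), move window start to 3
  Position 3 ('h'): window [3,3] length 1
  Position 4 ('b'): window [3,4] length 2
  Position 5 ('a'): window [3,5] length 3 -- new best
  Position 6 ('c'): window [3,6] length 4 -- new best
  Position 7 ('g'): window [3,7] length 5 -- new best
  Position 8 ('e'): window [3,8] length 6 -- new best
Longest substring with no repeats: "hbacge" with length 6

6


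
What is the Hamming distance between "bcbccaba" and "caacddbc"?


Comparing "bcbccaba" and "caacddbc" position by position:
  Position 0: 'b' vs 'c' => differ
  Position 1: 'c' vs 'a' => differ
  Position 2: 'b' vs 'a' => differ
  Position 3: 'c' vs 'c' => same
  Position 4: 'c' vs 'd' => differ
  Position 5: 'a' vs 'd' => differ
  Position 6: 'b' vs 'b' => same
  Position 7: 'a' vs 'c' => differ
Total differences (Hamming distance): 6

6


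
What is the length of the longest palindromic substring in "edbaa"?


Input: "edbaa"
Checking substrings for palindromes:
  [3:5] "aa" (len 2) => palindrome
Longest palindromic substring: "aa" with length 2

2


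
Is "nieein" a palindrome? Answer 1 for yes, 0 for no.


Input: nieein
Reversed: nieein
  Compare pos 0 ('n') with pos 5 ('n'): match
  Compare pos 1 ('i') with pos 4 ('i'): match
  Compare pos 2 ('e') with pos 3 ('e'): match
Result: palindrome

1


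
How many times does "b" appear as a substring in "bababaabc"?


Searching for "b" in "bababaabc"
Scanning each position:
  Position 0: "b" => MATCH
  Position 1: "a" => no
  Position 2: "b" => MATCH
  Position 3: "a" => no
  Position 4: "b" => MATCH
  Position 5: "a" => no
  Position 6: "a" => no
  Position 7: "b" => MATCH
  Position 8: "c" => no
Total occurrences: 4

4


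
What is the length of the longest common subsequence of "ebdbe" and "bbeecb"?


LCS of "ebdbe" and "bbeecb"
DP table:
           b    b    e    e    c    b
      0    0    0    0    0    0    0
  e   0    0    0    1    1    1    1
  b   0    1    1    1    1    1    2
  d   0    1    1    1    1    1    2
  b   0    1    2    2    2    2    2
  e   0    1    2    3    3    3    3
LCS length = dp[5][6] = 3

3
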